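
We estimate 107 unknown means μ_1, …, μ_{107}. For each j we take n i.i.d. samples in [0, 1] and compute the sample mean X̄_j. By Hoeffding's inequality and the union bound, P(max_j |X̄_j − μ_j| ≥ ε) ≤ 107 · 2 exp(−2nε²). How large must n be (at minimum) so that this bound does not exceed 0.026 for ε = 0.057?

1388

Need 2·107·exp(−2nε²) ≤ 0.026, i.e. exp(−2nε²) ≤ 0.026/214.
So 2nε² ≥ ln(214/0.026) = 9.015635.
Hence n ≥ 9.015635/(2·0.057²) = 1387.448.
The smallest integer n is 1388.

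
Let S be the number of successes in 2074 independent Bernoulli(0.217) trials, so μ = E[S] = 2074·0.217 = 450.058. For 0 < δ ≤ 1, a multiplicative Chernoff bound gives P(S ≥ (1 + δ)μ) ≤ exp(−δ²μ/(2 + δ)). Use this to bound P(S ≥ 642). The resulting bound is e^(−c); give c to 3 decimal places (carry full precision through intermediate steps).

33.736

Write 642 = (1 + δ)μ, so δ = 642/450.058 − 1 = 0.4264828…
Then the exponent is δ²μ/(2 + δ) = (642 − μ)² / (μ·(2 + δ)) = 33.736057.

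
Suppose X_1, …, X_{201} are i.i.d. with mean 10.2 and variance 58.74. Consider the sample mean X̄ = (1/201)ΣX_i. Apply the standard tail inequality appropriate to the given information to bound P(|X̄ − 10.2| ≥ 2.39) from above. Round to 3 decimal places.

0.051

With mean and variance of each term known, Chebyshev's inequality bounds the deviation of the sum (or sample mean).
Var(X̄) = Var(X_i)/n = 58.74/201 = 0.29224.
Chebyshev: P(|X̄ − 10.2| ≥ 2.39) ≤ Var(X̄)/(2.39)² = 58.74/(201·2.39²) = 0.0512.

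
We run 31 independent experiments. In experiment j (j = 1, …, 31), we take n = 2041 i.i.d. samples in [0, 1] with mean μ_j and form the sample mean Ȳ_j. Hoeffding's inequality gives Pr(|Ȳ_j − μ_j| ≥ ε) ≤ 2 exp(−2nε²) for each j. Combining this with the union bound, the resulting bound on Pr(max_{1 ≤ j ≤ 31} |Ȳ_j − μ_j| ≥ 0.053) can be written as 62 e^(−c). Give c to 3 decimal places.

11.466

Union bound over the 31 events: Pr(max_{1 ≤ j ≤ 31} |Ȳ_j − μ_j| ≥ 0.053) ≤ 31·2·exp(−2nε²) = 62 exp(−2·2041·0.053²).
So c = 2·2041·0.053² = 11.4663.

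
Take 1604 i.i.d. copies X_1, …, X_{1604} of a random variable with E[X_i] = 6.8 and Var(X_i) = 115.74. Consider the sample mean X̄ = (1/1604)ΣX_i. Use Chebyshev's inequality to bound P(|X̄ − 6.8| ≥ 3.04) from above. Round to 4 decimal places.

0.0078

Var(X̄) = Var(X_i)/n = 115.74/1604 = 0.072157.
Chebyshev: P(|X̄ − 6.8| ≥ 3.04) ≤ Var(X̄)/(3.04)² = 115.74/(1604·3.04²) = 0.0078.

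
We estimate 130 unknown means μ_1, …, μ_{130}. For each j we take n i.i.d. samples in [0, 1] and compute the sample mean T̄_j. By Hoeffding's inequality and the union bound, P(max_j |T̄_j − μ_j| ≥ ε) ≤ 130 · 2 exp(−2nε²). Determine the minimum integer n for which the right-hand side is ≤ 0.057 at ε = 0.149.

190

Need 2·130·exp(−2nε²) ≤ 0.057, i.e. exp(−2nε²) ≤ 0.057/260.
So 2nε² ≥ ln(260/0.057) = 8.425386.
Hence n ≥ 8.425386/(2·0.149²) = 189.752.
The smallest integer n is 190.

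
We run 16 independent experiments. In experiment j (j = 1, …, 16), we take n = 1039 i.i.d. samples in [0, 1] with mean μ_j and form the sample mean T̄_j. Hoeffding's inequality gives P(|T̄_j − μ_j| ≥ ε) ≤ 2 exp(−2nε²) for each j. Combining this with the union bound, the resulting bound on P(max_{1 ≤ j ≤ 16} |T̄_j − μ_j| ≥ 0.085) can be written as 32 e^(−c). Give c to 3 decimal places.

Union bound over the 16 events: P(max_{1 ≤ j ≤ 16} |T̄_j − μ_j| ≥ 0.085) ≤ 16·2·exp(−2nε²) = 32 exp(−2·1039·0.085²).
So c = 2·1039·0.085² = 15.0136.

15.014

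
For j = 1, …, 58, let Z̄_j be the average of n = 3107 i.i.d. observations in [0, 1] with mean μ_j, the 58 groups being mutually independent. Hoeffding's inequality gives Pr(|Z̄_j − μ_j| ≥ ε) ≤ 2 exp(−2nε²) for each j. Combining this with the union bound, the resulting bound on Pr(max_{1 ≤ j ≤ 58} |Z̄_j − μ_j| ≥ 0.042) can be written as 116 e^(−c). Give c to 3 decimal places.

Union bound over the 58 events: Pr(max_{1 ≤ j ≤ 58} |Z̄_j − μ_j| ≥ 0.042) ≤ 58·2·exp(−2nε²) = 116 exp(−2·3107·0.042²).
So c = 2·3107·0.042² = 10.9615.

10.961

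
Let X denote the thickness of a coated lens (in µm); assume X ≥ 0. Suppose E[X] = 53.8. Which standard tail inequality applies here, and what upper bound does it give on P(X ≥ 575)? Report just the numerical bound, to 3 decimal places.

0.094

Only the mean of a non-negative variable is known, so Markov's inequality is the applicable tail bound.
Markov's inequality: for a non-negative random variable, P(X ≥ a) ≤ E[X]/a.
Here E[X] = 53.8 and a = 575, so the bound is 53.8/575 = 0.0936.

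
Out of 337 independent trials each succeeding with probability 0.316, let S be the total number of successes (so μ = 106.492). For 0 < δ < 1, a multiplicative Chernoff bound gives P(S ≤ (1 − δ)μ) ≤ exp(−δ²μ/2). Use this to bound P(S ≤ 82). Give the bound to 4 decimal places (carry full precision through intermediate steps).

Write 82 = (1 − δ)μ, so δ = 1 − 82/106.492 = 0.2299891…
Then the exponent is δ²μ/2 = (μ − 82)²/(2μ) = 2.816447.
Bound = exp(−2.816447) = 0.05982.

0.0598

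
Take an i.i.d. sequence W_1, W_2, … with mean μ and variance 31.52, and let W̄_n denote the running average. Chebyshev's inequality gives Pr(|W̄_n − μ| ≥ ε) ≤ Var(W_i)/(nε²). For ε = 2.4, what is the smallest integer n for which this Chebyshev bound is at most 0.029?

Require 31.52/(n·2.4²) ≤ 0.029, i.e. n ≥ 31.52/(0.029·2.4²) = 188.697.
The smallest integer n is 189.

189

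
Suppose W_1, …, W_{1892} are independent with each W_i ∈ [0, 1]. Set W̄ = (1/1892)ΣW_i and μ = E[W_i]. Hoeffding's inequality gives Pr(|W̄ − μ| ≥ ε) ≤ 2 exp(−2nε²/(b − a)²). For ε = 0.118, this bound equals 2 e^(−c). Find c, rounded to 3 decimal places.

c = 2nε²/(b − a)² = 2·1892·0.118² / 1² = 52.6884.

52.688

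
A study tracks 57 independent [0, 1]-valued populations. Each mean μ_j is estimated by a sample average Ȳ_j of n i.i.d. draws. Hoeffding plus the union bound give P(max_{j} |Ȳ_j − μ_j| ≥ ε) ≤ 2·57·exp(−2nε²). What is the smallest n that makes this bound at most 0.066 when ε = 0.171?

Need 2·57·exp(−2nε²) ≤ 0.066, i.e. exp(−2nε²) ≤ 0.066/114.
So 2nε² ≥ ln(114/0.066) = 7.454299.
Hence n ≥ 7.454299/(2·0.171²) = 127.463.
The smallest integer n is 128.

128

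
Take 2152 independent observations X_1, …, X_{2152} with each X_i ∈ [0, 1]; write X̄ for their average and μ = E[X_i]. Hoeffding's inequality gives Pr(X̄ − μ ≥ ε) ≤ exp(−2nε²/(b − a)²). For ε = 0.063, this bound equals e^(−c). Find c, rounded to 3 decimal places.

17.083

c = 2nε²/(b − a)² = 2·2152·0.063² / 1² = 17.0826.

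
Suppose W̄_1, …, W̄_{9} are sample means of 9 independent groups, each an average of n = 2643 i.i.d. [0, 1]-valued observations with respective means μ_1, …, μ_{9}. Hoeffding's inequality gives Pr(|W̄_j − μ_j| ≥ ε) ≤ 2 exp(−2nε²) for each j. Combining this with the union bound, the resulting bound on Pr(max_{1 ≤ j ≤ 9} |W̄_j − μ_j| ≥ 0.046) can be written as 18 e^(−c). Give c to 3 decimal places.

Union bound over the 9 events: Pr(max_{1 ≤ j ≤ 9} |W̄_j − μ_j| ≥ 0.046) ≤ 9·2·exp(−2nε²) = 18 exp(−2·2643·0.046²).
So c = 2·2643·0.046² = 11.1852.

11.185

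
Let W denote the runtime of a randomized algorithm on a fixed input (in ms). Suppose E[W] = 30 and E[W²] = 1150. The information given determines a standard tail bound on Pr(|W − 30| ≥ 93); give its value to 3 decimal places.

0.029

The first two moments determine the variance, so Chebyshev's inequality is the sharpest standard bound available.
Var(W) = E[W²] − (E[W])² = 1150 − 900 = 250.
Chebyshev's inequality: Pr(|W − μ| ≥ t) ≤ Var(W)/t² = 250/8649 = 0.0289.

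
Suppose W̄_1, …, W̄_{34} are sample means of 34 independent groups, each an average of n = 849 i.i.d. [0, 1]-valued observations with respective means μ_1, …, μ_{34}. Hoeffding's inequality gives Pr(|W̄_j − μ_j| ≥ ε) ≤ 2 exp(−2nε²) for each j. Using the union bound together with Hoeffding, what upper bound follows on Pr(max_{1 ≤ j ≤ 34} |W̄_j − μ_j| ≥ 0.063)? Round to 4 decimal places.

Per-experiment Hoeffding bound: 2·exp(−2·849·0.063²) = 2·exp(−6.73936) = 0.0023668.
Union bound over 34 events: 34·0.0023668 = 0.08047.

0.0805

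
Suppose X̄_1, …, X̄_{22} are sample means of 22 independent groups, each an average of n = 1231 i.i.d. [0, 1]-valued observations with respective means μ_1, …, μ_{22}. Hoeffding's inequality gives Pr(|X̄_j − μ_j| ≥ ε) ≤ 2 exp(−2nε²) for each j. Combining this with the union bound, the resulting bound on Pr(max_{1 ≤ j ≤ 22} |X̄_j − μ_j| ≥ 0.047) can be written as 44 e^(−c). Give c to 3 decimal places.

5.439

Union bound over the 22 events: Pr(max_{1 ≤ j ≤ 22} |X̄_j − μ_j| ≥ 0.047) ≤ 22·2·exp(−2nε²) = 44 exp(−2·1231·0.047²).
So c = 2·1231·0.047² = 5.4386.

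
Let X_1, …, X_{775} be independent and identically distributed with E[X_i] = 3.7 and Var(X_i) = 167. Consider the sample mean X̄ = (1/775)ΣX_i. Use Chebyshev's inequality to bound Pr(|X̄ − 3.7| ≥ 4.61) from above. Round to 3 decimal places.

0.010

Var(X̄) = Var(X_i)/n = 167/775 = 0.21548.
Chebyshev: Pr(|X̄ − 3.7| ≥ 4.61) ≤ Var(X̄)/(4.61)² = 167/(775·4.61²) = 0.0101.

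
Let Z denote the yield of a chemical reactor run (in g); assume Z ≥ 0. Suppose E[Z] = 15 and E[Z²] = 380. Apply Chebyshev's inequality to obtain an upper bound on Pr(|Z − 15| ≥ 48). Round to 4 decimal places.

Var(Z) = E[Z²] − (E[Z])² = 380 − 225 = 155.
Chebyshev's inequality: Pr(|Z − μ| ≥ t) ≤ Var(Z)/t² = 155/2304 = 0.0673.

0.0673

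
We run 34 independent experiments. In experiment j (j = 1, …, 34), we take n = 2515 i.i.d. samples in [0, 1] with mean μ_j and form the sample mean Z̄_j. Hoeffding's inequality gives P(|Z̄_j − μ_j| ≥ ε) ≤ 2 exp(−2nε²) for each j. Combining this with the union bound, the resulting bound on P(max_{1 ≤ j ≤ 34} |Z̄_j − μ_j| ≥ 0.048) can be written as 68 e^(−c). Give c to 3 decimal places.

11.589

Union bound over the 34 events: P(max_{1 ≤ j ≤ 34} |Z̄_j − μ_j| ≥ 0.048) ≤ 34·2·exp(−2nε²) = 68 exp(−2·2515·0.048²).
So c = 2·2515·0.048² = 11.5891.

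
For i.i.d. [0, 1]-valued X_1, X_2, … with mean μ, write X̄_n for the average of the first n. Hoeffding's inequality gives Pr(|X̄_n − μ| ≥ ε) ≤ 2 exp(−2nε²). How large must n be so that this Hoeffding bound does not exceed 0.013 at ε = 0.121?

Require 2·exp(−2nε²) ≤ 0.013, i.e. 2nε² ≥ ln(2/0.013) = 5.035953.
So n ≥ 5.035953 / (2·0.121²) = 171.981.
The smallest integer n is 172.

172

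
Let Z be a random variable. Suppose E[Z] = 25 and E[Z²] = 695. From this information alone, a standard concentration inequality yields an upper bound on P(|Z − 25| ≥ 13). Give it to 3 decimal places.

The first two moments determine the variance, so Chebyshev's inequality is the sharpest standard bound available.
Var(Z) = E[Z²] − (E[Z])² = 695 − 625 = 70.
Chebyshev's inequality: P(|Z − μ| ≥ t) ≤ Var(Z)/t² = 70/169 = 0.4142.

0.414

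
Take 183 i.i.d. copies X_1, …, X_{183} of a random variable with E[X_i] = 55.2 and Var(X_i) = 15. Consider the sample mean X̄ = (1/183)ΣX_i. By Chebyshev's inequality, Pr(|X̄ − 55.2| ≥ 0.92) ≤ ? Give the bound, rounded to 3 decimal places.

Var(X̄) = Var(X_i)/n = 15/183 = 0.081967.
Chebyshev: Pr(|X̄ − 55.2| ≥ 0.92) ≤ Var(X̄)/(0.92)² = 15/(183·0.92²) = 0.0968.

0.097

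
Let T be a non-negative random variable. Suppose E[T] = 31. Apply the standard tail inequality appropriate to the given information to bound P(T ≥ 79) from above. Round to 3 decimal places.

0.392

Only the mean of a non-negative variable is known, so Markov's inequality is the applicable tail bound.
Markov's inequality: for a non-negative random variable, P(T ≥ a) ≤ E[T]/a.
Here E[T] = 31 and a = 79, so the bound is 31/79 = 0.3924.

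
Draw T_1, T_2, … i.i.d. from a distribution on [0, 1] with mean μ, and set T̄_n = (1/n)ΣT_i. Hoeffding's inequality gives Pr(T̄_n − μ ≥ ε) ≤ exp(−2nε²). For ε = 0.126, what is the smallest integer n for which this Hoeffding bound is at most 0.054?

92

Require exp(−2nε²) ≤ 0.054, i.e. 2nε² ≥ ln(1/0.054) = 2.918771.
So n ≥ 2.918771 / (2·0.126²) = 91.924.
The smallest integer n is 92.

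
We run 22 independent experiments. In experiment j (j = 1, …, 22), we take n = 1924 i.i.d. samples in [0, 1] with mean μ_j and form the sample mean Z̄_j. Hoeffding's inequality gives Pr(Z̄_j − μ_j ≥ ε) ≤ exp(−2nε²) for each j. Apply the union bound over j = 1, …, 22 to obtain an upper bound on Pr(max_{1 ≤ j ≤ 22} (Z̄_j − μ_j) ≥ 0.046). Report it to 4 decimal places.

0.0064

Per-experiment Hoeffding bound: exp(−2·1924·0.046²) = exp(−8.14237) = 0.00029095.
Union bound over 22 events: 22·0.00029095 = 0.00640.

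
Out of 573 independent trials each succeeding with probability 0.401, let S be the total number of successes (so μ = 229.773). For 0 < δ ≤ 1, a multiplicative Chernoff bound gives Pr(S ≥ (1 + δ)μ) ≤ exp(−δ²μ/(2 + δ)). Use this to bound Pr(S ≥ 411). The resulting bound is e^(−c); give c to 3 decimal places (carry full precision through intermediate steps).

Write 411 = (1 + δ)μ, so δ = 411/229.773 − 1 = 0.7887219…
Then the exponent is δ²μ/(2 + δ) = (411 − μ)² / (μ·(2 + δ)) = 51.255633.

51.256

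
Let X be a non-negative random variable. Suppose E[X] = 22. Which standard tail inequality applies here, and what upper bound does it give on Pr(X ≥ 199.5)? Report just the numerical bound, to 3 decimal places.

Only the mean of a non-negative variable is known, so Markov's inequality is the applicable tail bound.
Markov's inequality: for a non-negative random variable, Pr(X ≥ a) ≤ E[X]/a.
Here E[X] = 22 and a = 199.5, so the bound is 22/199.5 = 0.1103.

0.110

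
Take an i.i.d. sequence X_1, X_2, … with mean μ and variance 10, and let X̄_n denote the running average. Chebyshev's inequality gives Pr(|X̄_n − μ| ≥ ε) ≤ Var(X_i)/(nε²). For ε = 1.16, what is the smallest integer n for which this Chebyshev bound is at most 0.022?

Require 10/(n·1.16²) ≤ 0.022, i.e. n ≥ 10/(0.022·1.16²) = 337.801.
The smallest integer n is 338.

338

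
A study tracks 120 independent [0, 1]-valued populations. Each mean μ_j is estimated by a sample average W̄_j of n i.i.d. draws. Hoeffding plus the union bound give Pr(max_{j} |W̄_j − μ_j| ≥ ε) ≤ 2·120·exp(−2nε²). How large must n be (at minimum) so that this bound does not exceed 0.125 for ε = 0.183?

113

Need 2·120·exp(−2nε²) ≤ 0.125, i.e. exp(−2nε²) ≤ 0.125/240.
So 2nε² ≥ ln(240/0.125) = 7.560080.
Hence n ≥ 7.560080/(2·0.183²) = 112.874.
The smallest integer n is 113.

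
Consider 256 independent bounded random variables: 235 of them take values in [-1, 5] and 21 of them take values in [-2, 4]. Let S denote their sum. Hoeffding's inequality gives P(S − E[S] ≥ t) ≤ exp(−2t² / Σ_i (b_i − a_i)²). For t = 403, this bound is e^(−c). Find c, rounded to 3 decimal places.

35.245

Σ(b_i − a_i)² = 235·6² + 21·6² = 9216.
c = 2t² / 9216 = 2·403² / 9216 = 35.2450.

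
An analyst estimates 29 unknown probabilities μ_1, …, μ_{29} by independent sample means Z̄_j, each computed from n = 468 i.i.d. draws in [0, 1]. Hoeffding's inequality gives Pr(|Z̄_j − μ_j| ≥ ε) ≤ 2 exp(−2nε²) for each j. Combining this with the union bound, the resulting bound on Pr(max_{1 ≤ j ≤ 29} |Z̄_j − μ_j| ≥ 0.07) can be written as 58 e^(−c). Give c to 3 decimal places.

Union bound over the 29 events: Pr(max_{1 ≤ j ≤ 29} |Z̄_j − μ_j| ≥ 0.07) ≤ 29·2·exp(−2nε²) = 58 exp(−2·468·0.07²).
So c = 2·468·0.07² = 4.5864.

4.586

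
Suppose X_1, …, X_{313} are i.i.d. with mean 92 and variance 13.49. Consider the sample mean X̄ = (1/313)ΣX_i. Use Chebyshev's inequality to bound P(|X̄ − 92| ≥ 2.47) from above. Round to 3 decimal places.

Var(X̄) = Var(X_i)/n = 13.49/313 = 0.043099.
Chebyshev: P(|X̄ − 92| ≥ 2.47) ≤ Var(X̄)/(2.47)² = 13.49/(313·2.47²) = 0.0071.

0.007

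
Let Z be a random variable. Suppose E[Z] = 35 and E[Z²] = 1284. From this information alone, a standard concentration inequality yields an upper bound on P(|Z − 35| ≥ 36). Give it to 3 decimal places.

0.046

The first two moments determine the variance, so Chebyshev's inequality is the sharpest standard bound available.
Var(Z) = E[Z²] − (E[Z])² = 1284 − 1225 = 59.
Chebyshev's inequality: P(|Z − μ| ≥ t) ≤ Var(Z)/t² = 59/1296 = 0.0455.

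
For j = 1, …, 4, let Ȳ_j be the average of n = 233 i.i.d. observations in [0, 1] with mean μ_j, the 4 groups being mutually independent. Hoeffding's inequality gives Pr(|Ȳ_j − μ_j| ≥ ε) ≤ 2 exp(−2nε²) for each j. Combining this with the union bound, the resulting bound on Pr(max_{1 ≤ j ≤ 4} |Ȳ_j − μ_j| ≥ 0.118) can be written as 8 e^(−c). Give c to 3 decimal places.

Union bound over the 4 events: Pr(max_{1 ≤ j ≤ 4} |Ȳ_j − μ_j| ≥ 0.118) ≤ 4·2·exp(−2nε²) = 8 exp(−2·233·0.118²).
So c = 2·233·0.118² = 6.4886.

6.489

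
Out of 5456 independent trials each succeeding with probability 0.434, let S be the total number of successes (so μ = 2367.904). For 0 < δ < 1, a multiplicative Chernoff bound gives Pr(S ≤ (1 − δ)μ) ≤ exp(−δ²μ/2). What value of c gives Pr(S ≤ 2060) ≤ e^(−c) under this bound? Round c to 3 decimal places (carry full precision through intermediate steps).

20.019

Write 2060 = (1 − δ)μ, so δ = 1 − 2060/2367.904 = 0.1300323…
Then the exponent is δ²μ/2 = (μ − 2060)²/(2μ) = 20.018732.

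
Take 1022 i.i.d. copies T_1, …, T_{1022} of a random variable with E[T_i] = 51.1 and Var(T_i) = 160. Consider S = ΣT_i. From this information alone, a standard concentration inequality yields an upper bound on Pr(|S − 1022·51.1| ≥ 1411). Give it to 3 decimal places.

0.082

With mean and variance of each term known, Chebyshev's inequality bounds the deviation of the sum (or sample mean).
Var(S) = n·Var(T_i) = 1022·160 = 163520.
Chebyshev: Pr(|S − 1022·51.1| ≥ 1411) ≤ Var(S)/1411² = 163520/1990921 = 0.0821.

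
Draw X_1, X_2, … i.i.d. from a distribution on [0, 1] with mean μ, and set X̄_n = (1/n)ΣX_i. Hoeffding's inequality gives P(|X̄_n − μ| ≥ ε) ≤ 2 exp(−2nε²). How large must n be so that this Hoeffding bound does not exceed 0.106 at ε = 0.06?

408

Require 2·exp(−2nε²) ≤ 0.106, i.e. 2nε² ≥ ln(2/0.106) = 2.937463.
So n ≥ 2.937463 / (2·0.06²) = 407.981.
The smallest integer n is 408.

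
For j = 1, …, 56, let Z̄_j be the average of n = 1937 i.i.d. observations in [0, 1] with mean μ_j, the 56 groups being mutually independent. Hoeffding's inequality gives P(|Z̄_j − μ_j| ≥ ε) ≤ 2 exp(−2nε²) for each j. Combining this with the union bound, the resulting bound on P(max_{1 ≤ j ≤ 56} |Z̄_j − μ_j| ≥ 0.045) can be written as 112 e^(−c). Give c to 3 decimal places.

7.845

Union bound over the 56 events: P(max_{1 ≤ j ≤ 56} |Z̄_j − μ_j| ≥ 0.045) ≤ 56·2·exp(−2nε²) = 112 exp(−2·1937·0.045²).
So c = 2·1937·0.045² = 7.8449.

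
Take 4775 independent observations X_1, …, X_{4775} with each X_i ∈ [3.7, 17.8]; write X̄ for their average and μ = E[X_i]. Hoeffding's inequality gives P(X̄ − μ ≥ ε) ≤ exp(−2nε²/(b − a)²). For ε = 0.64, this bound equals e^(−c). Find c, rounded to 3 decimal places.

19.675

c = 2nε²/(b − a)² = 2·4775·0.64² / 14.1² = 19.6755.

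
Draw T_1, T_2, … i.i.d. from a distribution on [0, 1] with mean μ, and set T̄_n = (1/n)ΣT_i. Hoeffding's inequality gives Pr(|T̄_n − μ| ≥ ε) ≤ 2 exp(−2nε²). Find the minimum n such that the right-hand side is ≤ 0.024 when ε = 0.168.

Require 2·exp(−2nε²) ≤ 0.024, i.e. 2nε² ≥ ln(2/0.024) = 4.422849.
So n ≥ 4.422849 / (2·0.168²) = 78.353.
The smallest integer n is 79.

79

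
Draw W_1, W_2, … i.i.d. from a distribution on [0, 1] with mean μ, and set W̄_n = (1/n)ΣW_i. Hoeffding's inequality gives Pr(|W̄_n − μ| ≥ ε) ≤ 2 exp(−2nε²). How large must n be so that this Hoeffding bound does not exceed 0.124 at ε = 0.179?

44

Require 2·exp(−2nε²) ≤ 0.124, i.e. 2nε² ≥ ln(2/0.124) = 2.780621.
So n ≥ 2.780621 / (2·0.179²) = 43.392.
The smallest integer n is 44.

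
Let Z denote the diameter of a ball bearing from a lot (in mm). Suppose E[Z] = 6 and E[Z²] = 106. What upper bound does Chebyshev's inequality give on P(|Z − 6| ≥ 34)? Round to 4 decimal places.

Var(Z) = E[Z²] − (E[Z])² = 106 − 36 = 70.
Chebyshev's inequality: P(|Z − μ| ≥ t) ≤ Var(Z)/t² = 70/1156 = 0.0606.

0.0606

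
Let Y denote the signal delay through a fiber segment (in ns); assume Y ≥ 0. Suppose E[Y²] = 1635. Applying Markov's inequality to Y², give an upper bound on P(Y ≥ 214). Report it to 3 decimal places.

Since Y ≥ 0, the event {Y ≥ 214} is the same as {Y² ≥ 45796}.
Markov's inequality applied to Y² gives P(Y² ≥ 45796) ≤ E[Y²]/45796 = 1635/45796 = 0.0357.

0.036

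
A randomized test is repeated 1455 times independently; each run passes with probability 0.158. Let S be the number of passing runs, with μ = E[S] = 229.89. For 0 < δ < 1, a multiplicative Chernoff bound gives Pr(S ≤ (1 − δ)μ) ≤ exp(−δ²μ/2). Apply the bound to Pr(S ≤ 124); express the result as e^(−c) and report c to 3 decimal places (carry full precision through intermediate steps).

24.387

Write 124 = (1 − δ)μ, so δ = 1 − 124/229.89 = 0.4606116…
Then the exponent is δ²μ/2 = (μ − 124)²/(2μ) = 24.387081.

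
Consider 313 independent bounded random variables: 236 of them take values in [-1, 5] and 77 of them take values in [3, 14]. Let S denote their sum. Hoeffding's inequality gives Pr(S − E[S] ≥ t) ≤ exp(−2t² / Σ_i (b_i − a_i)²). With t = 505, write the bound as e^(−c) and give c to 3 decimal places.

28.634

Σ(b_i − a_i)² = 236·6² + 77·11² = 17813.
c = 2t² / 17813 = 2·505² / 17813 = 28.6336.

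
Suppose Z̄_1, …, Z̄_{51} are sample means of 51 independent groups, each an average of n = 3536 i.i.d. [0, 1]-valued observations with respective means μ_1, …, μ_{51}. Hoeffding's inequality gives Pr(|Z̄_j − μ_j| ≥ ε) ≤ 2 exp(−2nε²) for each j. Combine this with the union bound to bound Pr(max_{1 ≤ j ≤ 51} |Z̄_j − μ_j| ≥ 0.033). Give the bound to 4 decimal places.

Per-experiment Hoeffding bound: 2·exp(−2·3536·0.033²) = 2·exp(−7.70141) = 0.00090438.
Union bound over 51 events: 51·0.00090438 = 0.04612.

0.0461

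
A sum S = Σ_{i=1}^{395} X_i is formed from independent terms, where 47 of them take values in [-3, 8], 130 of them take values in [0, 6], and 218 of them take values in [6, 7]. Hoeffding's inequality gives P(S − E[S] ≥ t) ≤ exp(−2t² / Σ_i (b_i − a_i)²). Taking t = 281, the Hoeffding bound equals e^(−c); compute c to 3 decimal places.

14.919

Σ(b_i − a_i)² = 47·11² + 130·6² + 218·1² = 10585.
c = 2t² / 10585 = 2·281² / 10585 = 14.9194.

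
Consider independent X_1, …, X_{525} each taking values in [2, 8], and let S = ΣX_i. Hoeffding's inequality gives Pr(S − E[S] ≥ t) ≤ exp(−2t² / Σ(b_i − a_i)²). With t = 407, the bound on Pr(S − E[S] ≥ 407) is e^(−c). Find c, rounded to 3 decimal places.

17.529

Σ(b_i − a_i)² = 525·(6)² = 18900.
c = 2t²/18900 = 2·407²/18900 = 17.5290.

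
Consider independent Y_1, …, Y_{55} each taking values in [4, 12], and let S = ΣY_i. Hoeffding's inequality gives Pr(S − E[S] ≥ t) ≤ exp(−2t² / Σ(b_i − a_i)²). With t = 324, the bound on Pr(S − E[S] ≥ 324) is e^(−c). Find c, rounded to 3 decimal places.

59.645

Σ(b_i − a_i)² = 55·(8)² = 3520.
c = 2t²/3520 = 2·324²/3520 = 59.6455.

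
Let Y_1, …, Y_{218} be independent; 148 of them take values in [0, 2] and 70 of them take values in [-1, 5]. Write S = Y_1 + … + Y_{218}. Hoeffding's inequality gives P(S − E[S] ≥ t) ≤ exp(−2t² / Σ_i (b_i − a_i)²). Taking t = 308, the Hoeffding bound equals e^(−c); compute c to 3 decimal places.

60.967

Σ(b_i − a_i)² = 148·2² + 70·6² = 3112.
c = 2t² / 3112 = 2·308² / 3112 = 60.9666.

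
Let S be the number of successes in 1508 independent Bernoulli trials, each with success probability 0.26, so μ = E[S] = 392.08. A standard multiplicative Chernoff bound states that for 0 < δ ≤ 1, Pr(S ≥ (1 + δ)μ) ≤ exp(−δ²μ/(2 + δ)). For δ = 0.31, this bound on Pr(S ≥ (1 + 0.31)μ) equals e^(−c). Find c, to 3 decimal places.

16.311

c = δ²μ/(2 + δ) = 0.31²·392.08/(2 + 0.31) = 16.3112.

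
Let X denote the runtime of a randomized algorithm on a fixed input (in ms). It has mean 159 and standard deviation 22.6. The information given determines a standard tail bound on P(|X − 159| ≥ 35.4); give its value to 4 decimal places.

0.4076

Mean and variance are known, so Chebyshev's inequality applies.
Chebyshev: P(|X − μ| ≥ t) ≤ Var(X)/t².
Var(X) = σ² = 22.6² = 510.76.
Bound = 510.76 / 1253.16 = 0.4076.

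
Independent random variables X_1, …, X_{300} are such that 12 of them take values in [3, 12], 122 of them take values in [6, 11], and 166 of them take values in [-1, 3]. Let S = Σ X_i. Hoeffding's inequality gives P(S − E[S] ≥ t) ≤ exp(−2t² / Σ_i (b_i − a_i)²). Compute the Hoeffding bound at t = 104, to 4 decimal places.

Σ(b_i − a_i)² = 12·9² + 122·5² + 166·4² = 6678.
Exponent = 2·104² / 6678 = 3.23929.
Bound = exp(−3.23929) = 0.03919.

0.0392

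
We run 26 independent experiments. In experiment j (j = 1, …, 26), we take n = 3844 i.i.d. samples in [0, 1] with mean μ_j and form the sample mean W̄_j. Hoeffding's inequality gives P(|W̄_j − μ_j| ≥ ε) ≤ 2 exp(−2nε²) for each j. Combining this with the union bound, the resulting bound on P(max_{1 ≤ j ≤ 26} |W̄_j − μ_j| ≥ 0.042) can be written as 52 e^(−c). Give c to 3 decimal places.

13.562

Union bound over the 26 events: P(max_{1 ≤ j ≤ 26} |W̄_j − μ_j| ≥ 0.042) ≤ 26·2·exp(−2nε²) = 52 exp(−2·3844·0.042²).
So c = 2·3844·0.042² = 13.5616.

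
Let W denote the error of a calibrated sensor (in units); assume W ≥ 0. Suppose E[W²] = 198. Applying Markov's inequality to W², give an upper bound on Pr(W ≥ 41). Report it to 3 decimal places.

0.118

Since W ≥ 0, the event {W ≥ 41} is the same as {W² ≥ 1681}.
Markov's inequality applied to W² gives Pr(W² ≥ 1681) ≤ E[W²]/1681 = 198/1681 = 0.1178.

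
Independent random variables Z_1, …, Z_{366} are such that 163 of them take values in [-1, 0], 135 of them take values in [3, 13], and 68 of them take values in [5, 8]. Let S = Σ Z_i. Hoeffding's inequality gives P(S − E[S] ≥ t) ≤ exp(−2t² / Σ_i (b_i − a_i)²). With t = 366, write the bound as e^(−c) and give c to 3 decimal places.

Σ(b_i − a_i)² = 163·1² + 135·10² + 68·3² = 14275.
c = 2t² / 14275 = 2·366² / 14275 = 18.7679.

18.768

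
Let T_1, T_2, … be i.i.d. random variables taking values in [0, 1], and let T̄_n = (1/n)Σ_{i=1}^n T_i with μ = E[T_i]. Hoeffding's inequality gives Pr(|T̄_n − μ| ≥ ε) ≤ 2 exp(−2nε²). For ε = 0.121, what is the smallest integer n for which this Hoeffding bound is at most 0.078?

111

Require 2·exp(−2nε²) ≤ 0.078, i.e. 2nε² ≥ ln(2/0.078) = 3.244194.
So n ≥ 3.244194 / (2·0.121²) = 110.791.
The smallest integer n is 111.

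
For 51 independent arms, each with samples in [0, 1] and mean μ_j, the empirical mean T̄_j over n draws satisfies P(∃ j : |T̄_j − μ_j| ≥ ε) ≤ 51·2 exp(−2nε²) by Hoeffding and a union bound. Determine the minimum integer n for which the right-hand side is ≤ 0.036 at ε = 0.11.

Need 2·51·exp(−2nε²) ≤ 0.036, i.e. exp(−2nε²) ≤ 0.036/102.
So 2nε² ≥ ln(102/0.036) = 7.949209.
Hence n ≥ 7.949209/(2·0.11²) = 328.480.
The smallest integer n is 329.

329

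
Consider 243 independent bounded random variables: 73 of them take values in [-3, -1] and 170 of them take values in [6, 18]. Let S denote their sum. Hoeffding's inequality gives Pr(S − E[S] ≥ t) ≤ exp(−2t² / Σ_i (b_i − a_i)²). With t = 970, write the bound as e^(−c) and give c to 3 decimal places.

75.965

Σ(b_i − a_i)² = 73·2² + 170·12² = 24772.
c = 2t² / 24772 = 2·970² / 24772 = 75.9648.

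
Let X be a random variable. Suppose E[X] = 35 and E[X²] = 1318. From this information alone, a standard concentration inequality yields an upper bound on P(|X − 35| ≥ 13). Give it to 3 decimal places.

0.550

The first two moments determine the variance, so Chebyshev's inequality is the sharpest standard bound available.
Var(X) = E[X²] − (E[X])² = 1318 − 1225 = 93.
Chebyshev's inequality: P(|X − μ| ≥ t) ≤ Var(X)/t² = 93/169 = 0.5503.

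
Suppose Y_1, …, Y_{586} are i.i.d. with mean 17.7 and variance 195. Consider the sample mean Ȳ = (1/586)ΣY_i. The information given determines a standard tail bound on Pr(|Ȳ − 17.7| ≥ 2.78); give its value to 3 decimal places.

0.043

With mean and variance of each term known, Chebyshev's inequality bounds the deviation of the sum (or sample mean).
Var(Ȳ) = Var(Y_i)/n = 195/586 = 0.33276.
Chebyshev: Pr(|Ȳ − 17.7| ≥ 2.78) ≤ Var(Ȳ)/(2.78)² = 195/(586·2.78²) = 0.0431.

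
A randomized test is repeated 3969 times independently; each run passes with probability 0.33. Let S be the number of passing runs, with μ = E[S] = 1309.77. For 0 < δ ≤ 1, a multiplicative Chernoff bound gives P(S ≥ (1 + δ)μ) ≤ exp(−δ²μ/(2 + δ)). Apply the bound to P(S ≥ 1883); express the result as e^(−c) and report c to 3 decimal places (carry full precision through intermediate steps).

Write 1883 = (1 + δ)μ, so δ = 1883/1309.77 − 1 = 0.437657…
Then the exponent is δ²μ/(2 + δ) = (1883 − μ)² / (μ·(2 + δ)) = 102.917728.

102.918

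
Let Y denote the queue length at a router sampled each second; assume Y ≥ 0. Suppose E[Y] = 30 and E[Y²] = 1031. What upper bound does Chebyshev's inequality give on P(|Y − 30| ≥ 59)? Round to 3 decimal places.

0.038

Var(Y) = E[Y²] − (E[Y])² = 1031 − 900 = 131.
Chebyshev's inequality: P(|Y − μ| ≥ t) ≤ Var(Y)/t² = 131/3481 = 0.0376.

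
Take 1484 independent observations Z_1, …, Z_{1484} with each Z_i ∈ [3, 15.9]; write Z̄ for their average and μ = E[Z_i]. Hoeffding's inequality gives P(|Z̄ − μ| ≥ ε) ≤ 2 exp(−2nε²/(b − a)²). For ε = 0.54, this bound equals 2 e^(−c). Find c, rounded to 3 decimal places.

5.201

c = 2nε²/(b − a)² = 2·1484·0.54² / 12.9² = 5.2008.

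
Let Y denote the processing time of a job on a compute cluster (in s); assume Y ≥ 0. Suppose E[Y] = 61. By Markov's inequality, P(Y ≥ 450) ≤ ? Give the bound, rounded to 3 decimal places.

0.136

Markov's inequality: for a non-negative random variable, P(Y ≥ a) ≤ E[Y]/a.
Here E[Y] = 61 and a = 450, so the bound is 61/450 = 0.1356.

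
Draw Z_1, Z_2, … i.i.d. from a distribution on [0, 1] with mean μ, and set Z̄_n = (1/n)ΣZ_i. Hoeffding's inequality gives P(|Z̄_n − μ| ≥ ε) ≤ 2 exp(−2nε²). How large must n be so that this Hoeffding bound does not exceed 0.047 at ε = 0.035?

Require 2·exp(−2nε²) ≤ 0.047, i.e. 2nε² ≥ ln(2/0.047) = 3.750755.
So n ≥ 3.750755 / (2·0.035²) = 1530.920.
The smallest integer n is 1531.

1531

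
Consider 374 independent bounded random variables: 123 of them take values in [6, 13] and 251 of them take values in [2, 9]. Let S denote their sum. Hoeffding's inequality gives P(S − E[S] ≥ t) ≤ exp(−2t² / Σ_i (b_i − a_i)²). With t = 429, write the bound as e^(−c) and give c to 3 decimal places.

20.085

Σ(b_i − a_i)² = 123·7² + 251·7² = 18326.
c = 2t² / 18326 = 2·429² / 18326 = 20.0852.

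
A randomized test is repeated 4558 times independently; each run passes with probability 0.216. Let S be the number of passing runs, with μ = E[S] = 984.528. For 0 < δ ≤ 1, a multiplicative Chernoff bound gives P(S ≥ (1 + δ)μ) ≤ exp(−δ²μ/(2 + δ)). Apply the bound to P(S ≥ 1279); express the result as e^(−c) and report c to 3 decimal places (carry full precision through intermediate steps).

Write 1279 = (1 + δ)μ, so δ = 1279/984.528 − 1 = 0.2990997…
Then the exponent is δ²μ/(2 + δ) = (1279 − μ)² / (μ·(2 + δ)) = 38.309117.

38.309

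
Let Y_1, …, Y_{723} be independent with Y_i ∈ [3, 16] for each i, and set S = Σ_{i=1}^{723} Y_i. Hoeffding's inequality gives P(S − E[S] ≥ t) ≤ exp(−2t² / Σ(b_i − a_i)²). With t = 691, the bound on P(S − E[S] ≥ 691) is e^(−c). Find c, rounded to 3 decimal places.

Σ(b_i − a_i)² = 723·(13)² = 122187.
c = 2t²/122187 = 2·691²/122187 = 7.8156.

7.816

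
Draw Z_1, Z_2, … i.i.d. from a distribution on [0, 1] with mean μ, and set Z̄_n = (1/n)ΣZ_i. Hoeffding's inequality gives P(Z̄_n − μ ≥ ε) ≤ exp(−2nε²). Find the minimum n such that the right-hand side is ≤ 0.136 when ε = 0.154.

43

Require exp(−2nε²) ≤ 0.136, i.e. 2nε² ≥ ln(1/0.136) = 1.995100.
So n ≥ 1.995100 / (2·0.154²) = 42.062.
The smallest integer n is 43.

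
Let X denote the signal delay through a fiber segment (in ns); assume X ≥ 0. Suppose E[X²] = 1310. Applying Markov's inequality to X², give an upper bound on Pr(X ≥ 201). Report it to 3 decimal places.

Since X ≥ 0, the event {X ≥ 201} is the same as {X² ≥ 40401}.
Markov's inequality applied to X² gives Pr(X² ≥ 40401) ≤ E[X²]/40401 = 1310/40401 = 0.0324.

0.032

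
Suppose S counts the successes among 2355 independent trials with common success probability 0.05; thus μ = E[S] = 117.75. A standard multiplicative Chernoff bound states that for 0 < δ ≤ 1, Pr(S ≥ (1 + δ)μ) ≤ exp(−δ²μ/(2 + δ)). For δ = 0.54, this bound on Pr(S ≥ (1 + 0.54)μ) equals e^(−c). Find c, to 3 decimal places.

13.518

c = δ²μ/(2 + δ) = 0.54²·117.75/(2 + 0.54) = 13.5181.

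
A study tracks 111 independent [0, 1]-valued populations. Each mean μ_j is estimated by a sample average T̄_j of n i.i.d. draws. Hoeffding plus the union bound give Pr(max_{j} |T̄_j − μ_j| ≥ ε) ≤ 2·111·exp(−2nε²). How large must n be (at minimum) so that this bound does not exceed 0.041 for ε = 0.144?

208

Need 2·111·exp(−2nε²) ≤ 0.041, i.e. exp(−2nε²) ≤ 0.041/222.
So 2nε² ≥ ln(222/0.041) = 8.596861.
Hence n ≥ 8.596861/(2·0.144²) = 207.293.
The smallest integer n is 208.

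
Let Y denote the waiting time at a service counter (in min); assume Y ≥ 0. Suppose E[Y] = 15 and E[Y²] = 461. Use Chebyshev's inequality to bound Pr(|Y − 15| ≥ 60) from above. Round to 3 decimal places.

0.066

Var(Y) = E[Y²] − (E[Y])² = 461 − 225 = 236.
Chebyshev's inequality: Pr(|Y − μ| ≥ t) ≤ Var(Y)/t² = 236/3600 = 0.0656.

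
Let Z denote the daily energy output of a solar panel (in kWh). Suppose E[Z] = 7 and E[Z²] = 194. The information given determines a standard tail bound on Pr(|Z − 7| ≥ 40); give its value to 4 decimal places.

The first two moments determine the variance, so Chebyshev's inequality is the sharpest standard bound available.
Var(Z) = E[Z²] − (E[Z])² = 194 − 49 = 145.
Chebyshev's inequality: Pr(|Z − μ| ≥ t) ≤ Var(Z)/t² = 145/1600 = 0.0906.

0.0906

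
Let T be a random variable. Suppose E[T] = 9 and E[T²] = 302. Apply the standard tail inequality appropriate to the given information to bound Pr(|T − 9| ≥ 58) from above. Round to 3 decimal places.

0.066

The first two moments determine the variance, so Chebyshev's inequality is the sharpest standard bound available.
Var(T) = E[T²] − (E[T])² = 302 − 81 = 221.
Chebyshev's inequality: Pr(|T − μ| ≥ t) ≤ Var(T)/t² = 221/3364 = 0.0657.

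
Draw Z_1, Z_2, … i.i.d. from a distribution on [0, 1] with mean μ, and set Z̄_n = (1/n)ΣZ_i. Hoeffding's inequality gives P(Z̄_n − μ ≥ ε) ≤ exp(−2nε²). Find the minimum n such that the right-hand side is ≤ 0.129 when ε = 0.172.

35

Require exp(−2nε²) ≤ 0.129, i.e. 2nε² ≥ ln(1/0.129) = 2.047943.
So n ≥ 2.047943 / (2·0.172²) = 34.612.
The smallest integer n is 35.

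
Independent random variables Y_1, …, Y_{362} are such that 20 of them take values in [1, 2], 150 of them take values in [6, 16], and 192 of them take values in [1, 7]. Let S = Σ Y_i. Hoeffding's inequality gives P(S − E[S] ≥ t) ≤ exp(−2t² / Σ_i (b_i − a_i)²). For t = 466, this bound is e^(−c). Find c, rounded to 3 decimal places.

19.803

Σ(b_i − a_i)² = 20·1² + 150·10² + 192·6² = 21932.
c = 2t² / 21932 = 2·466² / 21932 = 19.8027.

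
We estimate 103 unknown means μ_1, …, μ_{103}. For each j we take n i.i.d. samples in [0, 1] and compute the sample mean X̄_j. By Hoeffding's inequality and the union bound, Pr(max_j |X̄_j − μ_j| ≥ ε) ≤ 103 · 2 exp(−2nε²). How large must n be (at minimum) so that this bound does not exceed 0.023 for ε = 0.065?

1077

Need 2·103·exp(−2nε²) ≤ 0.023, i.e. exp(−2nε²) ≤ 0.023/206.
So 2nε² ≥ ln(206/0.023) = 9.100137.
Hence n ≥ 9.100137/(2·0.065²) = 1076.939.
The smallest integer n is 1077.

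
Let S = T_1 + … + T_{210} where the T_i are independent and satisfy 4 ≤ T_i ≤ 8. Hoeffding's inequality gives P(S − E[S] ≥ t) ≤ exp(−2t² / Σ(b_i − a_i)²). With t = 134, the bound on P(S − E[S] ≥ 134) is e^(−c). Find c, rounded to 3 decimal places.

10.688

Σ(b_i − a_i)² = 210·(4)² = 3360.
c = 2t²/3360 = 2·134²/3360 = 10.6881.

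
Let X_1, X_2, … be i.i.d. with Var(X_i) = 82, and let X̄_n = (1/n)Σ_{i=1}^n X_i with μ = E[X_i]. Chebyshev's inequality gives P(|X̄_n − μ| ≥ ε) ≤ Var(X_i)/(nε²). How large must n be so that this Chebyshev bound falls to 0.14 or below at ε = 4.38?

31

Require 82/(n·4.38²) ≤ 0.14, i.e. n ≥ 82/(0.14·4.38²) = 30.531.
The smallest integer n is 31.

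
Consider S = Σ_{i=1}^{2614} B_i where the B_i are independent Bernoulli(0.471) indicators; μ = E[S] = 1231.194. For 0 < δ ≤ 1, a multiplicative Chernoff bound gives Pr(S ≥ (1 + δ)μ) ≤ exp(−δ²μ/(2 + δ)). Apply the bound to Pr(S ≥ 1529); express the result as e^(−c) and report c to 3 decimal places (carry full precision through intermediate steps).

Write 1529 = (1 + δ)μ, so δ = 1529/1231.194 − 1 = 0.2418839…
Then the exponent is δ²μ/(2 + δ) = (1529 − μ)² / (μ·(2 + δ)) = 32.131225.

32.131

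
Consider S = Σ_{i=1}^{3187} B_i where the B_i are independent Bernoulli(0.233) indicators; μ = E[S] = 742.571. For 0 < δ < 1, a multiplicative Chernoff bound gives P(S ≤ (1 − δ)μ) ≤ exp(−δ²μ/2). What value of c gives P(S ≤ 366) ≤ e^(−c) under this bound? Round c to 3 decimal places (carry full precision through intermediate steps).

95.483

Write 366 = (1 − δ)μ, so δ = 1 − 366/742.571 = 0.5071178…
Then the exponent is δ²μ/2 = (μ − 366)²/(2μ) = 95.482936.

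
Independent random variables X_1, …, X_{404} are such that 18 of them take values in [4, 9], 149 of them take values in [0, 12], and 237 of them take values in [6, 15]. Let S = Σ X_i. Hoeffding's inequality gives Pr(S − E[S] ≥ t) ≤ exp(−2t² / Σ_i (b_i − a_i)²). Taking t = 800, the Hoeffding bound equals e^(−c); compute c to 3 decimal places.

31.141

Σ(b_i − a_i)² = 18·5² + 149·12² + 237·9² = 41103.
c = 2t² / 41103 = 2·800² / 41103 = 31.1413.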